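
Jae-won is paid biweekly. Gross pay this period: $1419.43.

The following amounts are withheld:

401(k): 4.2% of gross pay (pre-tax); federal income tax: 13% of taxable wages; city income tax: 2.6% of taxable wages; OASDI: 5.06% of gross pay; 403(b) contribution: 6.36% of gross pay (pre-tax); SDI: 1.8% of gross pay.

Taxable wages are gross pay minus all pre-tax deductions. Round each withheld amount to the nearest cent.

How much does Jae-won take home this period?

$974.11

403(b) contribution: $1419.43 × 0.0636 = $90.28
401(k): $1419.43 × 0.042 = $59.62
Pre-tax total = $90.28 + $59.62 = $149.90
Taxable wages = $1419.43 − $149.90 = $1269.53
Federal income tax: $1269.53 × 0.13 = $165.04
City income tax: $1269.53 × 0.026 = $33.01
SDI: $1419.43 × 0.018 = $25.55
OASDI: $1419.43 × 0.0506 = $71.82
Total deductions = $90.28 + $59.62 + $165.04 + $33.01 + $25.55 + $71.82 = $445.32
Net pay = $1419.43 − $445.32 = $974.11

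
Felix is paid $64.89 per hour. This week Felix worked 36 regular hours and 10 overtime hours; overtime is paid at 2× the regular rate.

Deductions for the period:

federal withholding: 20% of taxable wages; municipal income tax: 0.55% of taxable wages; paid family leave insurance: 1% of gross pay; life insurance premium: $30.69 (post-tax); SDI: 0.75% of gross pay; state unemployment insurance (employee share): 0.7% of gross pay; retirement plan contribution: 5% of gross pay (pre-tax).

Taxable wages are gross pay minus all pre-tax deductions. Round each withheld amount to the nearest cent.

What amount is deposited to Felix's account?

Regular pay: 36 × $64.89 = $2336.04
Overtime pay: 10 × $64.89 × 2 = $1297.80
Gross pay = $2336.04 + $1297.80 = $3633.84
Retirement plan contribution: $3633.84 × 0.05 = $181.69
Taxable wages = $3633.84 − $181.69 = $3452.15
Municipal income tax: $3452.15 × 0.0055 = $18.99
Federal withholding: $3452.15 × 0.2 = $690.43
Paid family leave insurance: $3633.84 × 0.01 = $36.34
State unemployment insurance (employee share): $3633.84 × 0.007 = $25.44
SDI: $3633.84 × 0.0075 = $27.25
Life insurance premium: $30.69
Total deductions = $181.69 + $18.99 + $690.43 + $36.34 + $25.44 + $27.25 + $30.69 = $1010.83
Net pay = $3633.84 − $1010.83 = $2623.01

$2623.01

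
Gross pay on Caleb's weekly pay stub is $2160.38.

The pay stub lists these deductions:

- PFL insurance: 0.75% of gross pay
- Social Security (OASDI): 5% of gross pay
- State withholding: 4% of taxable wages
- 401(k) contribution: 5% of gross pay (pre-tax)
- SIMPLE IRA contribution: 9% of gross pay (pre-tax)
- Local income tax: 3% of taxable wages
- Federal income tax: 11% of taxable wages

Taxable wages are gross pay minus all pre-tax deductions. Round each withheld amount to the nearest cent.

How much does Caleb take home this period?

$1399.28

401(k) contribution: $2160.38 × 0.05 = $108.02
SIMPLE IRA contribution: $2160.38 × 0.09 = $194.43
Pre-tax total = $108.02 + $194.43 = $302.45
Taxable wages = $2160.38 − $302.45 = $1857.93
Federal income tax: $1857.93 × 0.11 = $204.37
Local income tax: $1857.93 × 0.03 = $55.74
State withholding: $1857.93 × 0.04 = $74.32
Social Security (OASDI): $2160.38 × 0.05 = $108.02
PFL insurance: $2160.38 × 0.0075 = $16.20
Total deductions = $108.02 + $194.43 + $204.37 + $55.74 + $74.32 + $108.02 + $16.20 = $761.10
Net pay = $2160.38 − $761.10 = $1399.28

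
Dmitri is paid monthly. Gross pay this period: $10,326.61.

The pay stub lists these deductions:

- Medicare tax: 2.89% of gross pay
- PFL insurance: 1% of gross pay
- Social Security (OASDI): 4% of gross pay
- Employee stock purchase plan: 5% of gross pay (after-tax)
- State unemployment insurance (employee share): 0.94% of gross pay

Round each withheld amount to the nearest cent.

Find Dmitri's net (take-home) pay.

$8,898.44

State unemployment insurance (employee share): $10,326.61 × 0.0094 = $97.07
Social Security (OASDI): $10,326.61 × 0.04 = $413.06
PFL insurance: $10,326.61 × 0.01 = $103.27
Medicare tax: $10,326.61 × 0.0289 = $298.44
Employee stock purchase plan: $10,326.61 × 0.05 = $516.33
Total deductions = $97.07 + $413.06 + $103.27 + $298.44 + $516.33 = $1,428.17
Net pay = $10,326.61 − $1,428.17 = $8,898.44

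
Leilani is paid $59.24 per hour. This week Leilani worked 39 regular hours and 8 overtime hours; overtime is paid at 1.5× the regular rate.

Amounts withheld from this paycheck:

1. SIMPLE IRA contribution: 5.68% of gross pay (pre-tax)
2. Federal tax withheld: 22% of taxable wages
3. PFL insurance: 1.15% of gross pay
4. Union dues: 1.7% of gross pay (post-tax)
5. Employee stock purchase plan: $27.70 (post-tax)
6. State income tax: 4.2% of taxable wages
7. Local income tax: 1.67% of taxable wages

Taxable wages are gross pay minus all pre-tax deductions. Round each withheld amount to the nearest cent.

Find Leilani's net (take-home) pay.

Regular pay: 39 × $59.24 = $2310.36
Overtime pay: 8 × $59.24 × 1.5 = $710.88
Gross pay = $2310.36 + $710.88 = $3021.24
SIMPLE IRA contribution: $3021.24 × 0.0568 = $171.61
Taxable wages = $3021.24 − $171.61 = $2849.63
Local income tax: $2849.63 × 0.0167 = $47.59
State income tax: $2849.63 × 0.042 = $119.68
Federal tax withheld: $2849.63 × 0.22 = $626.92
PFL insurance: $3021.24 × 0.0115 = $34.74
Union dues: $3021.24 × 0.017 = $51.36
Employee stock purchase plan: $27.70
Total deductions = $171.61 + $47.59 + $119.68 + $626.92 + $34.74 + $51.36 + $27.70 = $1079.60
Net pay = $3021.24 − $1079.60 = $1941.64

$1941.64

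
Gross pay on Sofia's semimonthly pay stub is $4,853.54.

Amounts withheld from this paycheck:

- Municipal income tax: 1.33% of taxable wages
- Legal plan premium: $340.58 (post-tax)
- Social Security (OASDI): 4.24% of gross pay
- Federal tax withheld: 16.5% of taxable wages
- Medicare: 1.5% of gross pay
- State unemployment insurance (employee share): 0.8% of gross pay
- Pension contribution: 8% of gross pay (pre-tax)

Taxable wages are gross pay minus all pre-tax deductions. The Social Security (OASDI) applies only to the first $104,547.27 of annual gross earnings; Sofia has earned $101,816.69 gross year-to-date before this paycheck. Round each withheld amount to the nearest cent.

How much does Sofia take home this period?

Pension contribution: $4,853.54 × 0.08 = $388.28
Taxable wages = $4,853.54 − $388.28 = $4,465.26
Federal tax withheld: $4,465.26 × 0.165 = $736.77
Municipal income tax: $4,465.26 × 0.0133 = $59.39
Social Security (OASDI): only $104,547.27 − $101,816.69 = $2,730.58 of this check is subject → $2,730.58 × 0.0424 = $115.78
State unemployment insurance (employee share): $4,853.54 × 0.008 = $38.83
Medicare: $4,853.54 × 0.015 = $72.80
Legal plan premium: $340.58
Total deductions = $388.28 + $736.77 + $59.39 + $115.78 + $38.83 + $72.80 + $340.58 = $1,752.43
Net pay = $4,853.54 − $1,752.43 = $3,101.11

$3,101.11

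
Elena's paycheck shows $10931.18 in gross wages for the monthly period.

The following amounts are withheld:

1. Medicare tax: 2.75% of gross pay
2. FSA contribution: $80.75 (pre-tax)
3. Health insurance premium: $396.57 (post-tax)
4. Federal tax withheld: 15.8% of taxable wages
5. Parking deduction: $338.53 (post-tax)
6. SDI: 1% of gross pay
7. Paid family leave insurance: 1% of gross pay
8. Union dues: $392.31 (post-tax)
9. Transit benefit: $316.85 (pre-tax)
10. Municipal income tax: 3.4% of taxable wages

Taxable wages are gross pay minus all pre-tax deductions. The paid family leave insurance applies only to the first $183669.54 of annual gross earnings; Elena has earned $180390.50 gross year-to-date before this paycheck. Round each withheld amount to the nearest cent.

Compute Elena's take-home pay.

Transit benefit: $316.85
FSA contribution: $80.75
Pre-tax total = $316.85 + $80.75 = $397.60
Taxable wages = $10931.18 − $397.60 = $10533.58
Municipal income tax: $10533.58 × 0.034 = $358.14
Federal tax withheld: $10533.58 × 0.158 = $1664.31
Paid family leave insurance: only $183669.54 − $180390.50 = $3279.04 of this check is subject → $3279.04 × 0.01 = $32.79
SDI: $10931.18 × 0.01 = $109.31
Medicare tax: $10931.18 × 0.0275 = $300.61
Union dues: $392.31
Parking deduction: $338.53
Health insurance premium: $396.57
Total deductions = $316.85 + $80.75 + $358.14 + $1664.31 + $32.79 + $109.31 + $300.61 + $392.31 + $338.53 + $396.57 = $3990.17
Net pay = $10931.18 − $3990.17 = $6941.01

$6941.01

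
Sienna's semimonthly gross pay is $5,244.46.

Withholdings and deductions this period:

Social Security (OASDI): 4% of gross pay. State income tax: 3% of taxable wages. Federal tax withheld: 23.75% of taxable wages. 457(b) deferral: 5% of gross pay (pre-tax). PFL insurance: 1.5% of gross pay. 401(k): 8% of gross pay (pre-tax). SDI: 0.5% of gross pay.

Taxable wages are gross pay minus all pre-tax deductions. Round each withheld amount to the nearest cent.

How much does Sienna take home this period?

457(b) deferral: $5,244.46 × 0.05 = $262.22
401(k): $5,244.46 × 0.08 = $419.56
Pre-tax total = $262.22 + $419.56 = $681.78
Taxable wages = $5,244.46 − $681.78 = $4,562.68
State income tax: $4,562.68 × 0.03 = $136.88
Federal tax withheld: $4,562.68 × 0.2375 = $1,083.64
SDI: $5,244.46 × 0.005 = $26.22
PFL insurance: $5,244.46 × 0.015 = $78.67
Social Security (OASDI): $5,244.46 × 0.04 = $209.78
Total deductions = $262.22 + $419.56 + $136.88 + $1,083.64 + $26.22 + $78.67 + $209.78 = $2,216.97
Net pay = $5,244.46 − $2,216.97 = $3,027.49

$3,027.49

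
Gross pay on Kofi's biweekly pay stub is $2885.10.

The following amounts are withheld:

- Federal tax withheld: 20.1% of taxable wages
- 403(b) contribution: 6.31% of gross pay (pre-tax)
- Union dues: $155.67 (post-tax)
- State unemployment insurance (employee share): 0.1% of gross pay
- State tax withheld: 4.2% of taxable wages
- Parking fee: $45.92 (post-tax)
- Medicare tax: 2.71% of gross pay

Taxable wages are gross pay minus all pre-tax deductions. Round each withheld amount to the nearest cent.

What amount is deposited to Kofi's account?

403(b) contribution: $2885.10 × 0.0631 = $182.05
Taxable wages = $2885.10 − $182.05 = $2703.05
State tax withheld: $2703.05 × 0.042 = $113.53
Federal tax withheld: $2703.05 × 0.201 = $543.31
State unemployment insurance (employee share): $2885.10 × 0.001 = $2.89
Medicare tax: $2885.10 × 0.0271 = $78.19
Union dues: $155.67
Parking fee: $45.92
Total deductions = $182.05 + $113.53 + $543.31 + $2.89 + $78.19 + $155.67 + $45.92 = $1121.56
Net pay = $2885.10 − $1121.56 = $1763.54

$1763.54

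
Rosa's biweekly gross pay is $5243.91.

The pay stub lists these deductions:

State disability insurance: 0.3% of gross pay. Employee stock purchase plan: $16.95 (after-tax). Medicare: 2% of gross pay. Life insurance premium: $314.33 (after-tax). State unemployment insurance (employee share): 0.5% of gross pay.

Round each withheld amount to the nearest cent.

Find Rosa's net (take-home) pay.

$4765.80

State disability insurance: $5243.91 × 0.003 = $15.73
Medicare: $5243.91 × 0.02 = $104.88
State unemployment insurance (employee share): $5243.91 × 0.005 = $26.22
Employee stock purchase plan: $16.95
Life insurance premium: $314.33
Total deductions = $15.73 + $104.88 + $26.22 + $16.95 + $314.33 = $478.11
Net pay = $5243.91 − $478.11 = $4765.80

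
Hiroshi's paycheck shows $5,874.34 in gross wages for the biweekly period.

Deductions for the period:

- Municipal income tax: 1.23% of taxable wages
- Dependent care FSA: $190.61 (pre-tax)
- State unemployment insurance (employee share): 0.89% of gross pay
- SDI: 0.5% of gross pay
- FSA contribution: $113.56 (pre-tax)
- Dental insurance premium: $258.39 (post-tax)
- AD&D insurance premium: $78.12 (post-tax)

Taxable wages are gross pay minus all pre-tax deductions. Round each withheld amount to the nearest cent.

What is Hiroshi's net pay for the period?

$5,083.50

Dependent care FSA: $190.61
FSA contribution: $113.56
Pre-tax total = $190.61 + $113.56 = $304.17
Taxable wages = $5,874.34 − $304.17 = $5,570.17
Municipal income tax: $5,570.17 × 0.0123 = $68.51
State unemployment insurance (employee share): $5,874.34 × 0.0089 = $52.28
SDI: $5,874.34 × 0.005 = $29.37
Dental insurance premium: $258.39
AD&D insurance premium: $78.12
Total deductions = $190.61 + $113.56 + $68.51 + $52.28 + $29.37 + $258.39 + $78.12 = $790.84
Net pay = $5,874.34 − $790.84 = $5,083.50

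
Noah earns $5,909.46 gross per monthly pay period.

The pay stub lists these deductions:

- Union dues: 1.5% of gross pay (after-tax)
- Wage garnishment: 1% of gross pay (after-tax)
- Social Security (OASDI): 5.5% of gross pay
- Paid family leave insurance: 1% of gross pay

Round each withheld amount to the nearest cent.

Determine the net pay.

Paid family leave insurance: $5,909.46 × 0.01 = $59.09
Social Security (OASDI): $5,909.46 × 0.055 = $325.02
Union dues: $5,909.46 × 0.015 = $88.64
Wage garnishment: $5,909.46 × 0.01 = $59.09
Total deductions = $59.09 + $325.02 + $88.64 + $59.09 = $531.84
Net pay = $5,909.46 − $531.84 = $5,377.62

$5,377.62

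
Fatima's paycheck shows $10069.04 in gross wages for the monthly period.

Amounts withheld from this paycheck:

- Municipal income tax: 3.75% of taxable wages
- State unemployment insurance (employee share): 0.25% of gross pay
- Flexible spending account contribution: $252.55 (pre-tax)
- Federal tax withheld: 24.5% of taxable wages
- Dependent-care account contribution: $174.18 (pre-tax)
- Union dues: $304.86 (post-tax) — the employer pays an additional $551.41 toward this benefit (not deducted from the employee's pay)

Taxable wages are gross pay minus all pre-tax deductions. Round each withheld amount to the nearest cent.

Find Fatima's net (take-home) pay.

Flexible spending account contribution: $252.55
Dependent-care account contribution: $174.18
Pre-tax total = $252.55 + $174.18 = $426.73
Taxable wages = $10069.04 − $426.73 = $9642.31
Federal tax withheld: $9642.31 × 0.245 = $2362.37
Municipal income tax: $9642.31 × 0.0375 = $361.59
State unemployment insurance (employee share): $10069.04 × 0.0025 = $25.17
Union dues: $304.86
(Employer's $551.41 toward union dues is not withheld from the employee.)
Total deductions = $252.55 + $174.18 + $2362.37 + $361.59 + $25.17 + $304.86 = $3480.72
Net pay = $10069.04 − $3480.72 = $6588.32

$6588.32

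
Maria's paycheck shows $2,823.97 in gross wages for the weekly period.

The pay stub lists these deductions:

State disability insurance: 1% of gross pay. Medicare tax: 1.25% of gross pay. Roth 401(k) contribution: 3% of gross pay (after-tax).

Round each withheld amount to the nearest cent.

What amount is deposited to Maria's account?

Medicare tax: $2,823.97 × 0.0125 = $35.30
State disability insurance: $2,823.97 × 0.01 = $28.24
Roth 401(k) contribution: $2,823.97 × 0.03 = $84.72
Total deductions = $35.30 + $28.24 + $84.72 = $148.26
Net pay = $2,823.97 − $148.26 = $2,675.71

$2,675.71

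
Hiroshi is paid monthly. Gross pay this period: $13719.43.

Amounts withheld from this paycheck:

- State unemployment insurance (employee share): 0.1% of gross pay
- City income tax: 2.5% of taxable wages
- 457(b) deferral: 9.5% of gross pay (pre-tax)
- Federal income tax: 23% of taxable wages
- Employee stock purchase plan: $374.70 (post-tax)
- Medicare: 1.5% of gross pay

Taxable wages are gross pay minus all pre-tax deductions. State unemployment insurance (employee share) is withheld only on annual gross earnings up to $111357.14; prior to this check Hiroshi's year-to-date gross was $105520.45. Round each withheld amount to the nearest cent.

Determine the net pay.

$8663.65

457(b) deferral: $13719.43 × 0.095 = $1303.35
Taxable wages = $13719.43 − $1303.35 = $12416.08
Federal income tax: $12416.08 × 0.23 = $2855.70
City income tax: $12416.08 × 0.025 = $310.40
Medicare: $13719.43 × 0.015 = $205.79
State unemployment insurance (employee share): only $111357.14 − $105520.45 = $5836.69 of this check is subject → $5836.69 × 0.001 = $5.84
Employee stock purchase plan: $374.70
Total deductions = $1303.35 + $2855.70 + $310.40 + $205.79 + $5.84 + $374.70 = $5055.78
Net pay = $13719.43 − $5055.78 = $8663.65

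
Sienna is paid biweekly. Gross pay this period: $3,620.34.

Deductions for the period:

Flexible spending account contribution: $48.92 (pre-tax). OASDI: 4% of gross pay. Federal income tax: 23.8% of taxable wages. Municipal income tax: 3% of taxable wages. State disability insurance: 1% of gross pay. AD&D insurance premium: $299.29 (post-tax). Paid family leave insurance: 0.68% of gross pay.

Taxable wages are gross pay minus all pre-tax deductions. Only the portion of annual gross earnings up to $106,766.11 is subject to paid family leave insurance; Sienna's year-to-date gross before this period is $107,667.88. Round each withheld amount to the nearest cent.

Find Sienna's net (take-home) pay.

$2,133.98

Flexible spending account contribution: $48.92
Taxable wages = $3,620.34 − $48.92 = $3,571.42
Federal income tax: $3,571.42 × 0.238 = $850.00
Municipal income tax: $3,571.42 × 0.03 = $107.14
State disability insurance: $3,620.34 × 0.01 = $36.20
OASDI: $3,620.34 × 0.04 = $144.81
Paid family leave insurance: annual cap $106,766.11 already reached (YTD $107,667.88), so $0.00
AD&D insurance premium: $299.29
Total deductions = $48.92 + $850.00 + $107.14 + $36.20 + $144.81 + $0.00 + $299.29 = $1,486.36
Net pay = $3,620.34 − $1,486.36 = $2,133.98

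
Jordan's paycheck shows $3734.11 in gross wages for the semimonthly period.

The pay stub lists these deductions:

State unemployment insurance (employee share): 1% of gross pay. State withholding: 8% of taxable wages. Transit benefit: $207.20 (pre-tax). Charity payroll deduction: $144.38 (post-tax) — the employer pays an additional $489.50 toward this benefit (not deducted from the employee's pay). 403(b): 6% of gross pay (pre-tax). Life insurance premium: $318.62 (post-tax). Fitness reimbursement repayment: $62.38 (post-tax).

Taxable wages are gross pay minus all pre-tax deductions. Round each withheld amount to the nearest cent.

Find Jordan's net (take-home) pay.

Transit benefit: $207.20
403(b): $3734.11 × 0.06 = $224.05
Pre-tax total = $207.20 + $224.05 = $431.25
Taxable wages = $3734.11 − $431.25 = $3302.86
State withholding: $3302.86 × 0.08 = $264.23
State unemployment insurance (employee share): $3734.11 × 0.01 = $37.34
Charity payroll deduction: $144.38
Fitness reimbursement repayment: $62.38
Life insurance premium: $318.62
(Employer's $489.50 toward charity payroll deduction is not withheld from the employee.)
Total deductions = $207.20 + $224.05 + $264.23 + $37.34 + $144.38 + $62.38 + $318.62 = $1258.20
Net pay = $3734.11 − $1258.20 = $2475.91

$2475.91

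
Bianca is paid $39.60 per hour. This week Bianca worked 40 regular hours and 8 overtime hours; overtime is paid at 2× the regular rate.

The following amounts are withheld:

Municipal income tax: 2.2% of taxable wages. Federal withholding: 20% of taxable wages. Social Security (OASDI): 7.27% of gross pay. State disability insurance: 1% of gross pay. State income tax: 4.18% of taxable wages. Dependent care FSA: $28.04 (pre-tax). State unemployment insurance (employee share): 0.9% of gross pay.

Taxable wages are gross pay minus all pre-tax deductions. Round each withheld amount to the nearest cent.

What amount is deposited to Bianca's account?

$1408.60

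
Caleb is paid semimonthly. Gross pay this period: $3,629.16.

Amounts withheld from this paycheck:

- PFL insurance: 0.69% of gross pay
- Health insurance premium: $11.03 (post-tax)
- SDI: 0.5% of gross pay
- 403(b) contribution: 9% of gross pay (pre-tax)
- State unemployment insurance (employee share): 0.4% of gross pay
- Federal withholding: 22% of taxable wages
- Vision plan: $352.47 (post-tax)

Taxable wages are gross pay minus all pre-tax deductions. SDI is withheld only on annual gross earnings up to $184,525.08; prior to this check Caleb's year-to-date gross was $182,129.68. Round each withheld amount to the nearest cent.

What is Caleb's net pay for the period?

403(b) contribution: $3,629.16 × 0.09 = $326.62
Taxable wages = $3,629.16 − $326.62 = $3,302.54
Federal withholding: $3,302.54 × 0.22 = $726.56
SDI: only $184,525.08 − $182,129.68 = $2,395.40 of this check is subject → $2,395.40 × 0.005 = $11.98
PFL insurance: $3,629.16 × 0.0069 = $25.04
State unemployment insurance (employee share): $3,629.16 × 0.004 = $14.52
Health insurance premium: $11.03
Vision plan: $352.47
Total deductions = $326.62 + $726.56 + $11.98 + $25.04 + $14.52 + $11.03 + $352.47 = $1,468.22
Net pay = $3,629.16 − $1,468.22 = $2,160.94

$2,160.94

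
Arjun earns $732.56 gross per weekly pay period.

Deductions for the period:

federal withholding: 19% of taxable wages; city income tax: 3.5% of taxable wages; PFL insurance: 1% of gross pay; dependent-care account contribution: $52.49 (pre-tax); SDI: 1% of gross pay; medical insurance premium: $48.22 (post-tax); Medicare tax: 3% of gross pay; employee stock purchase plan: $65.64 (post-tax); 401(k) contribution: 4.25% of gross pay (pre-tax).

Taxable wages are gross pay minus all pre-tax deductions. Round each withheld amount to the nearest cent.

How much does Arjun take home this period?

Dependent-care account contribution: $52.49
401(k) contribution: $732.56 × 0.0425 = $31.13
Pre-tax total = $52.49 + $31.13 = $83.62
Taxable wages = $732.56 − $83.62 = $648.94
Federal withholding: $648.94 × 0.19 = $123.30
City income tax: $648.94 × 0.035 = $22.71
PFL insurance: $732.56 × 0.01 = $7.33
SDI: $732.56 × 0.01 = $7.33
Medicare tax: $732.56 × 0.03 = $21.98
Medical insurance premium: $48.22
Employee stock purchase plan: $65.64
Total deductions = $52.49 + $31.13 + $123.30 + $22.71 + $7.33 + $7.33 + $21.98 + $48.22 + $65.64 = $380.13
Net pay = $732.56 − $380.13 = $352.43

$352.43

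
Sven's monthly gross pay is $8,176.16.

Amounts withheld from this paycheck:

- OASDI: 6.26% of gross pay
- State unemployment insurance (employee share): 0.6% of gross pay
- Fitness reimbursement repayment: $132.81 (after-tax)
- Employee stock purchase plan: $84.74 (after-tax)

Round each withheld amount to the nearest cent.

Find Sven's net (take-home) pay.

OASDI: $8,176.16 × 0.0626 = $511.83
State unemployment insurance (employee share): $8,176.16 × 0.006 = $49.06
Fitness reimbursement repayment: $132.81
Employee stock purchase plan: $84.74
Total deductions = $511.83 + $49.06 + $132.81 + $84.74 = $778.44
Net pay = $8,176.16 − $778.44 = $7,397.72

$7,397.72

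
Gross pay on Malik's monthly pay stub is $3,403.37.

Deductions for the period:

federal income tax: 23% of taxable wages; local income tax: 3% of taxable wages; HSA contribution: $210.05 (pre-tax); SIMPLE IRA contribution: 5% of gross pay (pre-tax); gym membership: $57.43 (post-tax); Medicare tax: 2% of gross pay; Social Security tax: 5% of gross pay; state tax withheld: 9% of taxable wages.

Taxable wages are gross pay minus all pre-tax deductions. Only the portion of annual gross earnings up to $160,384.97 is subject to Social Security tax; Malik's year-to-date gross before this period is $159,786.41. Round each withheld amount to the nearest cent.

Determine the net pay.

$1,809.63

HSA contribution: $210.05
SIMPLE IRA contribution: $3,403.37 × 0.05 = $170.17
Pre-tax total = $210.05 + $170.17 = $380.22
Taxable wages = $3,403.37 − $380.22 = $3,023.15
State tax withheld: $3,023.15 × 0.09 = $272.08
Local income tax: $3,023.15 × 0.03 = $90.69
Federal income tax: $3,023.15 × 0.23 = $695.32
Social Security tax: only $160,384.97 − $159,786.41 = $598.56 of this check is subject → $598.56 × 0.05 = $29.93
Medicare tax: $3,403.37 × 0.02 = $68.07
Gym membership: $57.43
Total deductions = $210.05 + $170.17 + $272.08 + $90.69 + $695.32 + $29.93 + $68.07 + $57.43 = $1,593.74
Net pay = $3,403.37 − $1,593.74 = $1,809.63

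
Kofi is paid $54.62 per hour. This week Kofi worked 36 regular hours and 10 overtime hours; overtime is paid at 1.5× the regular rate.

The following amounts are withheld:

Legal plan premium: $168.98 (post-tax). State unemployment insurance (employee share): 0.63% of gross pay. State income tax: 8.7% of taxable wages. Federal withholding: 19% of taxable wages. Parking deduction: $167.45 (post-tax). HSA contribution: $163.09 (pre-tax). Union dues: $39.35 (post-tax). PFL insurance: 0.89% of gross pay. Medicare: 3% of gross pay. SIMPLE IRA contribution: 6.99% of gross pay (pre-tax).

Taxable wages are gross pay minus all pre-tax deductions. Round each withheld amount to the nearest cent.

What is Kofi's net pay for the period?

Regular pay: 36 × $54.62 = $1966.32
Overtime pay: 10 × $54.62 × 1.5 = $819.30
Gross pay = $1966.32 + $819.30 = $2785.62
HSA contribution: $163.09
SIMPLE IRA contribution: $2785.62 × 0.0699 = $194.71
Pre-tax total = $163.09 + $194.71 = $357.80
Taxable wages = $2785.62 − $357.80 = $2427.82
State income tax: $2427.82 × 0.087 = $211.22
Federal withholding: $2427.82 × 0.19 = $461.29
State unemployment insurance (employee share): $2785.62 × 0.0063 = $17.55
PFL insurance: $2785.62 × 0.0089 = $24.79
Medicare: $2785.62 × 0.03 = $83.57
Parking deduction: $167.45
Legal plan premium: $168.98
Union dues: $39.35
Total deductions = $163.09 + $194.71 + $211.22 + $461.29 + $17.55 + $24.79 + $83.57 + $167.45 + $168.98 + $39.35 = $1532.00
Net pay = $2785.62 − $1532.00 = $1253.62

$1253.62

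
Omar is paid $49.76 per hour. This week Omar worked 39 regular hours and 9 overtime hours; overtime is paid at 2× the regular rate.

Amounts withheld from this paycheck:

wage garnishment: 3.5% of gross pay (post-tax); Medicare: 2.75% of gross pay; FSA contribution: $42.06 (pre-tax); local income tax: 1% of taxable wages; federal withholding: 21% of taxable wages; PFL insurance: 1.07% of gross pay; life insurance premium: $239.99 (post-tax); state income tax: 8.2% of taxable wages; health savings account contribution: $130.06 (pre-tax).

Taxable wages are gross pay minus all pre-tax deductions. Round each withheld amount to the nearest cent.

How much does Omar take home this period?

$1,412.01

Regular pay: 39 × $49.76 = $1,940.64
Overtime pay: 9 × $49.76 × 2 = $895.68
Gross pay = $1,940.64 + $895.68 = $2,836.32
FSA contribution: $42.06
Health savings account contribution: $130.06
Pre-tax total = $42.06 + $130.06 = $172.12
Taxable wages = $2,836.32 − $172.12 = $2,664.20
Local income tax: $2,664.20 × 0.01 = $26.64
State income tax: $2,664.20 × 0.082 = $218.46
Federal withholding: $2,664.20 × 0.21 = $559.48
Medicare: $2,836.32 × 0.0275 = $78.00
PFL insurance: $2,836.32 × 0.0107 = $30.35
Life insurance premium: $239.99
Wage garnishment: $2,836.32 × 0.035 = $99.27
Total deductions = $42.06 + $130.06 + $26.64 + $218.46 + $559.48 + $78.00 + $30.35 + $239.99 + $99.27 = $1,424.31
Net pay = $2,836.32 − $1,424.31 = $1,412.01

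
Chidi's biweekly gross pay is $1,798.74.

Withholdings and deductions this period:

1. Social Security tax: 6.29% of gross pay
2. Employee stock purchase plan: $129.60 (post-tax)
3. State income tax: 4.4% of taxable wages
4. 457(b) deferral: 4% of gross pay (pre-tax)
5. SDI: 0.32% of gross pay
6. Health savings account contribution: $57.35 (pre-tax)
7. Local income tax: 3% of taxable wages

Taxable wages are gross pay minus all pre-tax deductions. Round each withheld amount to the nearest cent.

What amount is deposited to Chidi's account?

$1,297.40

457(b) deferral: $1,798.74 × 0.04 = $71.95
Health savings account contribution: $57.35
Pre-tax total = $71.95 + $57.35 = $129.30
Taxable wages = $1,798.74 − $129.30 = $1,669.44
Local income tax: $1,669.44 × 0.03 = $50.08
State income tax: $1,669.44 × 0.044 = $73.46
Social Security tax: $1,798.74 × 0.0629 = $113.14
SDI: $1,798.74 × 0.0032 = $5.76
Employee stock purchase plan: $129.60
Total deductions = $71.95 + $57.35 + $50.08 + $73.46 + $113.14 + $5.76 + $129.60 = $501.34
Net pay = $1,798.74 − $501.34 = $1,297.40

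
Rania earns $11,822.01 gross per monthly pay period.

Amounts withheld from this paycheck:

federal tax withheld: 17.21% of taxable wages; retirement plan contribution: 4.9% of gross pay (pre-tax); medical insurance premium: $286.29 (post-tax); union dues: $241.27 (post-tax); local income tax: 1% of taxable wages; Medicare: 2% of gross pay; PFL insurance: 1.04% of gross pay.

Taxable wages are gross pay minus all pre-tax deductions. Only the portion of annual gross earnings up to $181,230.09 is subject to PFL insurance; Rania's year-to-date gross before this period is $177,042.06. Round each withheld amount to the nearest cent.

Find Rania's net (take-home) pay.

$8,387.87

Retirement plan contribution: $11,822.01 × 0.049 = $579.28
Taxable wages = $11,822.01 − $579.28 = $11,242.73
Local income tax: $11,242.73 × 0.01 = $112.43
Federal tax withheld: $11,242.73 × 0.1721 = $1,934.87
Medicare: $11,822.01 × 0.02 = $236.44
PFL insurance: only $181,230.09 − $177,042.06 = $4,188.03 of this check is subject → $4,188.03 × 0.0104 = $43.56
Medical insurance premium: $286.29
Union dues: $241.27
Total deductions = $579.28 + $112.43 + $1,934.87 + $236.44 + $43.56 + $286.29 + $241.27 = $3,434.14
Net pay = $11,822.01 − $3,434.14 = $8,387.87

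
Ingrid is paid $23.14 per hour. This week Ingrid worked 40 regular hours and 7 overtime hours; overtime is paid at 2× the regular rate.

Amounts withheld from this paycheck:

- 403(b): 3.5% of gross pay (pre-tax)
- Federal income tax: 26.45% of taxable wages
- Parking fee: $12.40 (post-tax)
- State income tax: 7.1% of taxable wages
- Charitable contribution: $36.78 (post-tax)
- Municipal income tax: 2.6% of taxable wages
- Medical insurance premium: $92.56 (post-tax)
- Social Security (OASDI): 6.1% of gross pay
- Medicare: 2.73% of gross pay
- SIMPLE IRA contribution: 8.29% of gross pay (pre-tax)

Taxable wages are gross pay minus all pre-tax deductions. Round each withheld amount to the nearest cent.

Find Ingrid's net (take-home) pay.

$451.71

Regular pay: 40 × $23.14 = $925.60
Overtime pay: 7 × $23.14 × 2 = $323.96
Gross pay = $925.60 + $323.96 = $1249.56
403(b): $1249.56 × 0.035 = $43.73
SIMPLE IRA contribution: $1249.56 × 0.0829 = $103.59
Pre-tax total = $43.73 + $103.59 = $147.32
Taxable wages = $1249.56 − $147.32 = $1102.24
Municipal income tax: $1102.24 × 0.026 = $28.66
Federal income tax: $1102.24 × 0.2645 = $291.54
State income tax: $1102.24 × 0.071 = $78.26
Medicare: $1249.56 × 0.0273 = $34.11
Social Security (OASDI): $1249.56 × 0.061 = $76.22
Charitable contribution: $36.78
Medical insurance premium: $92.56
Parking fee: $12.40
Total deductions = $43.73 + $103.59 + $28.66 + $291.54 + $78.26 + $34.11 + $76.22 + $36.78 + $92.56 + $12.40 = $797.85
Net pay = $1249.56 − $797.85 = $451.71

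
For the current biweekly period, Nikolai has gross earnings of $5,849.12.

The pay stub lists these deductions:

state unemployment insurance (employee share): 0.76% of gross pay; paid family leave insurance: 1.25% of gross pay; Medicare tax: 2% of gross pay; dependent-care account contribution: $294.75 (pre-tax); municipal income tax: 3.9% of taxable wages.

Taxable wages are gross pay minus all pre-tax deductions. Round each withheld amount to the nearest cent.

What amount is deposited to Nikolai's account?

$5,103.21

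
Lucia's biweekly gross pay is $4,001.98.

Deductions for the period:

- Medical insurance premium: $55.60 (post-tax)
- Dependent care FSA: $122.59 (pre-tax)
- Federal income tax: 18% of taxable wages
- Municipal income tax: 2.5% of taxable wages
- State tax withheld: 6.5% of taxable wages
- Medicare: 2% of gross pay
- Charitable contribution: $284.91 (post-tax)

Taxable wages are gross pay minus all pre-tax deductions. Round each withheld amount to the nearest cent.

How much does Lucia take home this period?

Dependent care FSA: $122.59
Taxable wages = $4,001.98 − $122.59 = $3,879.39
State tax withheld: $3,879.39 × 0.065 = $252.16
Municipal income tax: $3,879.39 × 0.025 = $96.98
Federal income tax: $3,879.39 × 0.18 = $698.29
Medicare: $4,001.98 × 0.02 = $80.04
Charitable contribution: $284.91
Medical insurance premium: $55.60
Total deductions = $122.59 + $252.16 + $96.98 + $698.29 + $80.04 + $284.91 + $55.60 = $1,590.57
Net pay = $4,001.98 − $1,590.57 = $2,411.41

$2,411.41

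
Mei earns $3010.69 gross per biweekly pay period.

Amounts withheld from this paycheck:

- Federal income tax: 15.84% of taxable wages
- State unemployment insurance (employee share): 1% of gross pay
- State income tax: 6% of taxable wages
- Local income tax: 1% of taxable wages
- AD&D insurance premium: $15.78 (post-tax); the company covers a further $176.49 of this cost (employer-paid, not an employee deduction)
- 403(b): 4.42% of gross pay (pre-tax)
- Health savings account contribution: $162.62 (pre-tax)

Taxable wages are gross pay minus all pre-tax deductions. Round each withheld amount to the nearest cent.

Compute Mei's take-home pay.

$2049.00

403(b): $3010.69 × 0.0442 = $133.07
Health savings account contribution: $162.62
Pre-tax total = $133.07 + $162.62 = $295.69
Taxable wages = $3010.69 − $295.69 = $2715.00
Local income tax: $2715.00 × 0.01 = $27.15
Federal income tax: $2715.00 × 0.1584 = $430.06
State income tax: $2715.00 × 0.06 = $162.90
State unemployment insurance (employee share): $3010.69 × 0.01 = $30.11
AD&D insurance premium: $15.78
(Employer's $176.49 toward AD&D insurance premium is not withheld from the employee.)
Total deductions = $133.07 + $162.62 + $27.15 + $430.06 + $162.90 + $30.11 + $15.78 = $961.69
Net pay = $3010.69 − $961.69 = $2049.00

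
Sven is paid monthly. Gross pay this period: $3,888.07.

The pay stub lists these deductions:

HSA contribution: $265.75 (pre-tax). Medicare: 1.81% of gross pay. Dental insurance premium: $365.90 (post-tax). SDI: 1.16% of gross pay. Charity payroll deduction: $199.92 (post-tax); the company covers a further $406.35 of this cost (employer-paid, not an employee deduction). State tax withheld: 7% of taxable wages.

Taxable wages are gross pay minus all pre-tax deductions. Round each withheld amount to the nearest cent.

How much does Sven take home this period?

$2,687.47

HSA contribution: $265.75
Taxable wages = $3,888.07 − $265.75 = $3,622.32
State tax withheld: $3,622.32 × 0.07 = $253.56
SDI: $3,888.07 × 0.0116 = $45.10
Medicare: $3,888.07 × 0.0181 = $70.37
Charity payroll deduction: $199.92
Dental insurance premium: $365.90
(Employer's $406.35 toward charity payroll deduction is not withheld from the employee.)
Total deductions = $265.75 + $253.56 + $45.10 + $70.37 + $199.92 + $365.90 = $1,200.60
Net pay = $3,888.07 − $1,200.60 = $2,687.47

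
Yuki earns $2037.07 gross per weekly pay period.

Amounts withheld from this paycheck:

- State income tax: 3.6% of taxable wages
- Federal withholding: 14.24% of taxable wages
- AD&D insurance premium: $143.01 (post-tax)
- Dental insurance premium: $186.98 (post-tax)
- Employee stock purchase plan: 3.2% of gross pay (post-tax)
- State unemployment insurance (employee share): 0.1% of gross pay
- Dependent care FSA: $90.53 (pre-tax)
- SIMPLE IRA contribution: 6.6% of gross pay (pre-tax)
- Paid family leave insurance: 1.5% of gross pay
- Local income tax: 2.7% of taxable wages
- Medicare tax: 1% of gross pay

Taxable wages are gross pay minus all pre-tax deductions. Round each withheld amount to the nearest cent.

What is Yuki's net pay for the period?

$991.73

Dependent care FSA: $90.53
SIMPLE IRA contribution: $2037.07 × 0.066 = $134.45
Pre-tax total = $90.53 + $134.45 = $224.98
Taxable wages = $2037.07 − $224.98 = $1812.09
State income tax: $1812.09 × 0.036 = $65.24
Federal withholding: $1812.09 × 0.1424 = $258.04
Local income tax: $1812.09 × 0.027 = $48.93
Paid family leave insurance: $2037.07 × 0.015 = $30.56
Medicare tax: $2037.07 × 0.01 = $20.37
State unemployment insurance (employee share): $2037.07 × 0.001 = $2.04
Employee stock purchase plan: $2037.07 × 0.032 = $65.19
Dental insurance premium: $186.98
AD&D insurance premium: $143.01
Total deductions = $90.53 + $134.45 + $65.24 + $258.04 + $48.93 + $30.56 + $20.37 + $2.04 + $65.19 + $186.98 + $143.01 = $1045.34
Net pay = $2037.07 − $1045.34 = $991.73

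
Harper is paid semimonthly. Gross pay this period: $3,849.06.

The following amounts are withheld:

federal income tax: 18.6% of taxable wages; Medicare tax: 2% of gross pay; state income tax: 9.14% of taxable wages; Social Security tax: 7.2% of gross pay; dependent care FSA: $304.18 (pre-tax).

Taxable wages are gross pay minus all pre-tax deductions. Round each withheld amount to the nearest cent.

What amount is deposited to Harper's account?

$2,207.42

Dependent care FSA: $304.18
Taxable wages = $3,849.06 − $304.18 = $3,544.88
State income tax: $3,544.88 × 0.0914 = $324.00
Federal income tax: $3,544.88 × 0.186 = $659.35
Social Security tax: $3,849.06 × 0.072 = $277.13
Medicare tax: $3,849.06 × 0.02 = $76.98
Total deductions = $304.18 + $324.00 + $659.35 + $277.13 + $76.98 = $1,641.64
Net pay = $3,849.06 − $1,641.64 = $2,207.42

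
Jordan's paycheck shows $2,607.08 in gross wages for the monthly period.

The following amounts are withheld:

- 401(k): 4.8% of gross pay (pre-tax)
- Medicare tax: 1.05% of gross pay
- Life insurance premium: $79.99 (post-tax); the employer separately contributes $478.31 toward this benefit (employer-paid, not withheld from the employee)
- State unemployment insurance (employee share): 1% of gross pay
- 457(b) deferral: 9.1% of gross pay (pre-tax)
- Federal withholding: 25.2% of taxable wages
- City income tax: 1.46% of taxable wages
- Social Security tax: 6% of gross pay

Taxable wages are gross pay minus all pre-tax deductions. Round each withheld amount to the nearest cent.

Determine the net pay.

$1,356.42

457(b) deferral: $2,607.08 × 0.091 = $237.24
401(k): $2,607.08 × 0.048 = $125.14
Pre-tax total = $237.24 + $125.14 = $362.38
Taxable wages = $2,607.08 − $362.38 = $2,244.70
City income tax: $2,244.70 × 0.0146 = $32.77
Federal withholding: $2,244.70 × 0.252 = $565.66
Social Security tax: $2,607.08 × 0.06 = $156.42
Medicare tax: $2,607.08 × 0.0105 = $27.37
State unemployment insurance (employee share): $2,607.08 × 0.01 = $26.07
Life insurance premium: $79.99
(Employer's $478.31 toward life insurance premium is not withheld from the employee.)
Total deductions = $237.24 + $125.14 + $32.77 + $565.66 + $156.42 + $27.37 + $26.07 + $79.99 = $1,250.66
Net pay = $2,607.08 − $1,250.66 = $1,356.42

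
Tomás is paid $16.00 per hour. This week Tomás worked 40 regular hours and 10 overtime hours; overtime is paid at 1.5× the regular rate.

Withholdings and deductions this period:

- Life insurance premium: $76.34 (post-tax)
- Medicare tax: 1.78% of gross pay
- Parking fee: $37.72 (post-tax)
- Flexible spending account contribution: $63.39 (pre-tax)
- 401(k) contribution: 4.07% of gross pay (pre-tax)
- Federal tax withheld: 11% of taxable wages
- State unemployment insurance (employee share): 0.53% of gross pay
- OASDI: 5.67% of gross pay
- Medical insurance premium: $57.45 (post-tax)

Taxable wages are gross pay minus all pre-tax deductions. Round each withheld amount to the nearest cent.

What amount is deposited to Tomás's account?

Regular pay: 40 × $16.00 = $640.00
Overtime pay: 10 × $16.00 × 1.5 = $240.00
Gross pay = $640.00 + $240.00 = $880.00
Flexible spending account contribution: $63.39
401(k) contribution: $880.00 × 0.0407 = $35.82
Pre-tax total = $63.39 + $35.82 = $99.21
Taxable wages = $880.00 − $99.21 = $780.79
Federal tax withheld: $780.79 × 0.11 = $85.89
State unemployment insurance (employee share): $880.00 × 0.0053 = $4.66
OASDI: $880.00 × 0.0567 = $49.90
Medicare tax: $880.00 × 0.0178 = $15.66
Medical insurance premium: $57.45
Life insurance premium: $76.34
Parking fee: $37.72
Total deductions = $63.39 + $35.82 + $85.89 + $4.66 + $49.90 + $15.66 + $57.45 + $76.34 + $37.72 = $426.83
Net pay = $880.00 − $426.83 = $453.17

$453.17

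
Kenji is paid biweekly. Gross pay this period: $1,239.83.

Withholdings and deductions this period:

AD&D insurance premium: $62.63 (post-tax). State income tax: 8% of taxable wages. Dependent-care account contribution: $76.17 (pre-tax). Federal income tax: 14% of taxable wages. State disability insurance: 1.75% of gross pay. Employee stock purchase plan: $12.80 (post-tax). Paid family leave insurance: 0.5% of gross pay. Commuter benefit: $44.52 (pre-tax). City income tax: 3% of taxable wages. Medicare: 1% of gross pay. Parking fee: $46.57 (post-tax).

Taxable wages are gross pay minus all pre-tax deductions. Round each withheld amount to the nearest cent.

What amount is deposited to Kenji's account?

Dependent-care account contribution: $76.17
Commuter benefit: $44.52
Pre-tax total = $76.17 + $44.52 = $120.69
Taxable wages = $1,239.83 − $120.69 = $1,119.14
Federal income tax: $1,119.14 × 0.14 = $156.68
City income tax: $1,119.14 × 0.03 = $33.57
State income tax: $1,119.14 × 0.08 = $89.53
Paid family leave insurance: $1,239.83 × 0.005 = $6.20
Medicare: $1,239.83 × 0.01 = $12.40
State disability insurance: $1,239.83 × 0.0175 = $21.70
Parking fee: $46.57
Employee stock purchase plan: $12.80
AD&D insurance premium: $62.63
Total deductions = $76.17 + $44.52 + $156.68 + $33.57 + $89.53 + $6.20 + $12.40 + $21.70 + $46.57 + $12.80 + $62.63 = $562.77
Net pay = $1,239.83 − $562.77 = $677.06

$677.06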